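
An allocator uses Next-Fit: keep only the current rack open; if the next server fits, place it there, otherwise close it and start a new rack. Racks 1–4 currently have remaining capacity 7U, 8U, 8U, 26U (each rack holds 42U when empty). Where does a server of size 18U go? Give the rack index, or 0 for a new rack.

4

Next-Fit only looks at rack 4, which has 26U free.
18U fits there.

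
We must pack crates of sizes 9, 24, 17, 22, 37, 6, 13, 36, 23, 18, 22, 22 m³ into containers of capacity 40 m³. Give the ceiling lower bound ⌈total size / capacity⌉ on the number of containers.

Total size = 9 + 24 + 17 + 22 + 37 + 6 + 13 + 36 + 23 + 18 + 22 + 22 = 249 m³.
⌈249 / 40⌉ = 7.

7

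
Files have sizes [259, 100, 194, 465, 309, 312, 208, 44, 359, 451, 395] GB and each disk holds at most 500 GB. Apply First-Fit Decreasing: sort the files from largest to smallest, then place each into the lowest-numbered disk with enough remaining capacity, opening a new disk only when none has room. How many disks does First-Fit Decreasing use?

Sorted descending: 465, 451, 395, 359, 312, 309, 259, 208, 194, 100, 44.
465 GB → disk 1 (remaining 35 GB)
451 GB → disk 2 (remaining 49 GB)
395 GB → disk 3 (remaining 105 GB)
359 GB → disk 4 (remaining 141 GB)
312 GB → disk 5 (remaining 188 GB)
309 GB → disk 6 (remaining 191 GB)
259 GB → disk 7 (remaining 241 GB)
208 GB → disk 7 (remaining 33 GB)
194 GB → disk 8 (remaining 306 GB)
100 GB → disk 3 (remaining 5 GB)
44 GB → disk 2 (remaining 5 GB)
Final disks: [465] [451,44] [395,100] [359] [312] [309] [259,208] [194].

8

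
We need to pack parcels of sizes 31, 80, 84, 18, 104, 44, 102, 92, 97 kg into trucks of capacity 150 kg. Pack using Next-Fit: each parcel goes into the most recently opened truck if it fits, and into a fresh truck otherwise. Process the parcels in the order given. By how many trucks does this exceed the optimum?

Next-Fit: [31,80] [84,18] [104,44] [102] [92] [97] → 6 trucks.
6 parcels exceed 75 kg (half the capacity), and no two of those can share a truck, so at least 6 trucks are needed.
So 6 is already optimal.

0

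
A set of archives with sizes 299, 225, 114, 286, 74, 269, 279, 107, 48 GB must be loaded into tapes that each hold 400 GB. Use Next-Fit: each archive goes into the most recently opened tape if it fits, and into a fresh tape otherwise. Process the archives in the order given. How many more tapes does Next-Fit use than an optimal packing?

1

Next-Fit: [299] [225,114] [286,74] [269] [279,107] [48] → 6 tapes.
Total size 1701 GB; any packing needs at least ⌈1701/400⌉ = 5 tapes.
An optimal packing achieves that bound: [299,74] [286,114] [279,107] [269,48] [225] → 5 tapes.
Excess: 6 − 5 = 1.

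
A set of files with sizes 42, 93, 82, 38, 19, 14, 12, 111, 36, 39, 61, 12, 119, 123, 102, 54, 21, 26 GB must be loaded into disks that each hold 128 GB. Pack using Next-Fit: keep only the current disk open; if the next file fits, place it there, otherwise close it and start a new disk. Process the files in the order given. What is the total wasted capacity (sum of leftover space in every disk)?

42 GB → disk 1 (remaining 86 GB)
93 GB → disk 2 (remaining 35 GB)
82 GB → disk 3 (remaining 46 GB)
38 GB → disk 3 (remaining 8 GB)
19 GB → disk 4 (remaining 109 GB)
14 GB → disk 4 (remaining 95 GB)
12 GB → disk 4 (remaining 83 GB)
111 GB → disk 5 (remaining 17 GB)
36 GB → disk 6 (remaining 92 GB)
39 GB → disk 6 (remaining 53 GB)
61 GB → disk 7 (remaining 67 GB)
12 GB → disk 7 (remaining 55 GB)
119 GB → disk 8 (remaining 9 GB)
123 GB → disk 9 (remaining 5 GB)
102 GB → disk 10 (remaining 26 GB)
54 GB → disk 11 (remaining 74 GB)
21 GB → disk 11 (remaining 53 GB)
26 GB → disk 11 (remaining 27 GB)
11 disks × 128 GB = 1408 GB; used 1004 GB; unused 404 GB.

404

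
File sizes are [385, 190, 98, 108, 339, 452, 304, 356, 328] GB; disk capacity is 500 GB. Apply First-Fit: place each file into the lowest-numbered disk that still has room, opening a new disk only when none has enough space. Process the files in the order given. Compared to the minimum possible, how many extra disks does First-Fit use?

First-Fit: [385,98] [190,108] [339] [452] [304] [356] [328] → 7 disks.
Total size 2560 GB; any packing needs at least ⌈2560/500⌉ = 6 disks.
An optimal packing achieves that bound: [452] [385,108] [356,98] [339] [328] [304,190] → 6 disks.
Excess: 7 − 6 = 1.

1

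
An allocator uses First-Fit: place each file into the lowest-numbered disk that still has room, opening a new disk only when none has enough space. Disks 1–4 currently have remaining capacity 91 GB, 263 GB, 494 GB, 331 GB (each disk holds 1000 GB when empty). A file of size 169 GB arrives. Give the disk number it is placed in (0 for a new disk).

2

Disks with room: disk 2 (263 GB), disk 3 (494 GB), disk 4 (331 GB).
The first with room is disk 2.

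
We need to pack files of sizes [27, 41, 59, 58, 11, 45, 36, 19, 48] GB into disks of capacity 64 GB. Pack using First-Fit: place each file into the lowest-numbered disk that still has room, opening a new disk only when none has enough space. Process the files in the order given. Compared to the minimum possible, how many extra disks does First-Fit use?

1

First-Fit: [27,11,19] [41] [59] [58] [45] [36] [48] → 7 disks.
Total size 344 GB; any packing needs at least ⌈344/64⌉ = 6 disks.
An optimal packing achieves that bound: [59] [58] [48,11] [45,19] [41] [36,27] → 6 disks.
Excess: 7 − 6 = 1.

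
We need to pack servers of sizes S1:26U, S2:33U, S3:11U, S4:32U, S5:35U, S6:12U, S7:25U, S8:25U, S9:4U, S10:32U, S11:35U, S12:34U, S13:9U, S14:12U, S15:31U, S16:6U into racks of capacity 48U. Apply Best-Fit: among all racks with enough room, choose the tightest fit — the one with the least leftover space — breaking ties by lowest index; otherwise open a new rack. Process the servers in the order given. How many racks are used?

10

rack 1: place S1 (26U), 22U left
rack 2: place S2 (33U), 15U left
rack 2: place S3 (11U), 4U left
rack 3: place S4 (32U), 16U left
rack 4: place S5 (35U), 13U left
rack 4: place S6 (12U), 1U left
rack 5: place S7 (25U), 23U left
rack 6: place S8 (25U), 23U left
rack 2: place S9 (4U), 0U left
rack 7: place S10 (32U), 16U left
rack 8: place S11 (35U), 13U left
rack 9: place S12 (34U), 14U left
rack 8: place S13 (9U), 4U left
rack 9: place S14 (12U), 2U left
rack 10: place S15 (31U), 17U left
rack 3: place S16 (6U), 10U left
Final racks: [26] [33,11,4] [32,6] [35,12] [25] [25] [32] [35,9] [34,12] [31].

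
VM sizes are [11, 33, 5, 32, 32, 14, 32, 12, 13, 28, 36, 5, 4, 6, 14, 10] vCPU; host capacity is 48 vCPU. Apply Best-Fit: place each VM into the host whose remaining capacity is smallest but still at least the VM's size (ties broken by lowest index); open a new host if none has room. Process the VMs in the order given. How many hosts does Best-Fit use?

11 vCPU → host 1 (remaining 37 vCPU)
33 vCPU → host 1 (remaining 4 vCPU)
5 vCPU → host 2 (remaining 43 vCPU)
32 vCPU → host 2 (remaining 11 vCPU)
32 vCPU → host 3 (remaining 16 vCPU)
14 vCPU → host 3 (remaining 2 vCPU)
32 vCPU → host 4 (remaining 16 vCPU)
12 vCPU → host 4 (remaining 4 vCPU)
13 vCPU → host 5 (remaining 35 vCPU)
28 vCPU → host 5 (remaining 7 vCPU)
36 vCPU → host 6 (remaining 12 vCPU)
5 vCPU → host 5 (remaining 2 vCPU)
4 vCPU → host 1 (remaining 0 vCPU)
6 vCPU → host 2 (remaining 5 vCPU)
14 vCPU → host 7 (remaining 34 vCPU)
10 vCPU → host 6 (remaining 2 vCPU)
Final hosts: [11,33,4] [5,32,6] [32,14] [32,12] [13,28,5] [36,10] [14].

7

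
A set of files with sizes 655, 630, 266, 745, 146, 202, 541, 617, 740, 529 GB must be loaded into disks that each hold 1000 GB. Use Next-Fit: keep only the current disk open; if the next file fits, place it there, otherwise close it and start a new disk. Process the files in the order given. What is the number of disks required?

7

disk 1: place 655 GB, 345 GB left
disk 2: place 630 GB, 370 GB left
disk 2: place 266 GB, 104 GB left
disk 3: place 745 GB, 255 GB left
disk 3: place 146 GB, 109 GB left
disk 4: place 202 GB, 798 GB left
disk 4: place 541 GB, 257 GB left
disk 5: place 617 GB, 383 GB left
disk 6: place 740 GB, 260 GB left
disk 7: place 529 GB, 471 GB left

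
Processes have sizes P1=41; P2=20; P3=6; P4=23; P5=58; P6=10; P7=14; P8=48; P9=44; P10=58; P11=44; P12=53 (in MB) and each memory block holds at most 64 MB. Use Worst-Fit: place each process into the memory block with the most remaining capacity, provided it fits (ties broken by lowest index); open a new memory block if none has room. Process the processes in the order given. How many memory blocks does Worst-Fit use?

memory block 1: place P1 (41 MB), 23 MB left
memory block 1: place P2 (20 MB), 3 MB left
memory block 2: place P3 (6 MB), 58 MB left
memory block 2: place P4 (23 MB), 35 MB left
memory block 3: place P5 (58 MB), 6 MB left
memory block 2: place P6 (10 MB), 25 MB left
memory block 2: place P7 (14 MB), 11 MB left
memory block 4: place P8 (48 MB), 16 MB left
memory block 5: place P9 (44 MB), 20 MB left
memory block 6: place P10 (58 MB), 6 MB left
memory block 7: place P11 (44 MB), 20 MB left
memory block 8: place P12 (53 MB), 11 MB left

8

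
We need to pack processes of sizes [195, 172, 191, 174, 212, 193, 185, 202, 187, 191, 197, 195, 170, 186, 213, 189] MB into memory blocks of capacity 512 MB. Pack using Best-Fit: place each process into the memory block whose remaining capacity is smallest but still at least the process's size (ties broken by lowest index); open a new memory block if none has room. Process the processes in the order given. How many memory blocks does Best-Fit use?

8 memory blocks

195 MB → memory block 1 (remaining 317 MB)
172 MB → memory block 1 (remaining 145 MB)
191 MB → memory block 2 (remaining 321 MB)
174 MB → memory block 2 (remaining 147 MB)
212 MB → memory block 3 (remaining 300 MB)
193 MB → memory block 3 (remaining 107 MB)
185 MB → memory block 4 (remaining 327 MB)
202 MB → memory block 4 (remaining 125 MB)
187 MB → memory block 5 (remaining 325 MB)
191 MB → memory block 5 (remaining 134 MB)
197 MB → memory block 6 (remaining 315 MB)
195 MB → memory block 6 (remaining 120 MB)
170 MB → memory block 7 (remaining 342 MB)
186 MB → memory block 7 (remaining 156 MB)
213 MB → memory block 8 (remaining 299 MB)
189 MB → memory block 8 (remaining 110 MB)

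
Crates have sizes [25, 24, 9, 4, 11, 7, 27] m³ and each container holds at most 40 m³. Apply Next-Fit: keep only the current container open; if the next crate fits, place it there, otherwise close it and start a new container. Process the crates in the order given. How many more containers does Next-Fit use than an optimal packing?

Next-Fit: [25] [24,9,4] [11,7] [27] → 4 containers.
Total size 107 m³; any packing needs at least ⌈107/40⌉ = 3 containers.
An optimal packing achieves that bound: [27,11] [25,9,4] [24,7] → 3 containers.
Excess: 4 − 3 = 1.

1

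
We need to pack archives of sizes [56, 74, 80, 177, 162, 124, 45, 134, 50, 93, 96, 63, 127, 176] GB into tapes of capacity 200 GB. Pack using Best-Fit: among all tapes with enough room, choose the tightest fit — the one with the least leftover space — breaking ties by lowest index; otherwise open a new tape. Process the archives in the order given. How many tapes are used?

tape 1: place 56 GB, 144 GB left
tape 1: place 74 GB, 70 GB left
tape 2: place 80 GB, 120 GB left
tape 3: place 177 GB, 23 GB left
tape 4: place 162 GB, 38 GB left
tape 5: place 124 GB, 76 GB left
tape 1: place 45 GB, 25 GB left
tape 6: place 134 GB, 66 GB left
tape 6: place 50 GB, 16 GB left
tape 2: place 93 GB, 27 GB left
tape 7: place 96 GB, 104 GB left
tape 5: place 63 GB, 13 GB left
tape 8: place 127 GB, 73 GB left
tape 9: place 176 GB, 24 GB left
Final tapes: [56,74,45] [80,93] [177] [162] [124,63] [134,50] [96] [127] [176].

9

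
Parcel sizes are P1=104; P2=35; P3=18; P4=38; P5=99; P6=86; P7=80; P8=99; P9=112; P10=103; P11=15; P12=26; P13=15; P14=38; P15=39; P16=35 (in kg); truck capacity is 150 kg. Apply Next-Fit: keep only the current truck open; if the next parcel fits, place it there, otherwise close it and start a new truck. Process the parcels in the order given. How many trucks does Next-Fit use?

truck 1: place P1 (104 kg), 46 kg left
truck 1: place P2 (35 kg), 11 kg left
truck 2: place P3 (18 kg), 132 kg left
truck 2: place P4 (38 kg), 94 kg left
truck 3: place P5 (99 kg), 51 kg left
truck 4: place P6 (86 kg), 64 kg left
truck 5: place P7 (80 kg), 70 kg left
truck 6: place P8 (99 kg), 51 kg left
truck 7: place P9 (112 kg), 38 kg left
truck 8: place P10 (103 kg), 47 kg left
truck 8: place P11 (15 kg), 32 kg left
truck 8: place P12 (26 kg), 6 kg left
truck 9: place P13 (15 kg), 135 kg left
truck 9: place P14 (38 kg), 97 kg left
truck 9: place P15 (39 kg), 58 kg left
truck 9: place P16 (35 kg), 23 kg left

9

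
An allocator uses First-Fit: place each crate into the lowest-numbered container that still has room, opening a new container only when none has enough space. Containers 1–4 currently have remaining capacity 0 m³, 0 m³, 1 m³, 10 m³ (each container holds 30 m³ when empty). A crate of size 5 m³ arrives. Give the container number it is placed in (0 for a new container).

Containers with room: container 4 (10 m³).
The first with room is container 4.

4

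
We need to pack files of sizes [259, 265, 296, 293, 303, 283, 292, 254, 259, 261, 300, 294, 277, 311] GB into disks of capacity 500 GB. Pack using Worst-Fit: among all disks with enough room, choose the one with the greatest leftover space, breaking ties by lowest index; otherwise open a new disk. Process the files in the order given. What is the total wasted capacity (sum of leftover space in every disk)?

3053

Put 259 GB in disk 1; 241 GB remain.
Put 265 GB in disk 2; 235 GB remain.
Put 296 GB in disk 3; 204 GB remain.
Put 293 GB in disk 4; 207 GB remain.
Put 303 GB in disk 5; 197 GB remain.
Put 283 GB in disk 6; 217 GB remain.
Put 292 GB in disk 7; 208 GB remain.
Put 254 GB in disk 8; 246 GB remain.
Put 259 GB in disk 9; 241 GB remain.
Put 261 GB in disk 10; 239 GB remain.
Put 300 GB in disk 11; 200 GB remain.
Put 294 GB in disk 12; 206 GB remain.
Put 277 GB in disk 13; 223 GB remain.
Put 311 GB in disk 14; 189 GB remain.
14 disks × 500 GB = 7000 GB; used 3947 GB; unused 3053 GB.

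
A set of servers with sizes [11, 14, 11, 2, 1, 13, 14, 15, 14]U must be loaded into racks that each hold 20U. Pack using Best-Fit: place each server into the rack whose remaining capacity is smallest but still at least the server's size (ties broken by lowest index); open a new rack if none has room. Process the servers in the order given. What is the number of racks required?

11U → rack 1 (remaining 9U)
14U → rack 2 (remaining 6U)
11U → rack 3 (remaining 9U)
2U → rack 2 (remaining 4U)
1U → rack 2 (remaining 3U)
13U → rack 4 (remaining 7U)
14U → rack 5 (remaining 6U)
15U → rack 6 (remaining 5U)
14U → rack 7 (remaining 6U)
Final racks: [11] [14,2,1] [11] [13] [14] [15] [14].

7 racks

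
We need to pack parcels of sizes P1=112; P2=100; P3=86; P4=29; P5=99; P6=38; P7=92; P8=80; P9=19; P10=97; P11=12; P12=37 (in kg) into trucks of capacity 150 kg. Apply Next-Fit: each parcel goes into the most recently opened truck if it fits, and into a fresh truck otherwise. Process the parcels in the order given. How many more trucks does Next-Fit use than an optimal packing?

Next-Fit: [112] [100] [86,29] [99,38] [92] [80,19] [97,12,37] → 7 trucks.
7 parcels exceed 75 kg (half the capacity), and no two of those can share a truck, so at least 7 trucks are needed.
So 7 is already optimal.

0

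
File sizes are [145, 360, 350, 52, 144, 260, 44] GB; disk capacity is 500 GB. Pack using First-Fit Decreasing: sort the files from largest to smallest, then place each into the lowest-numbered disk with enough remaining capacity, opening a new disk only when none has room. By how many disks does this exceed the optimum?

First-Fit Decreasing: [360,52,44] [350,145] [260,144] → 3 disks.
Total size 1355 GB; any packing needs at least ⌈1355/500⌉ = 3 disks.
So 3 is already optimal.

0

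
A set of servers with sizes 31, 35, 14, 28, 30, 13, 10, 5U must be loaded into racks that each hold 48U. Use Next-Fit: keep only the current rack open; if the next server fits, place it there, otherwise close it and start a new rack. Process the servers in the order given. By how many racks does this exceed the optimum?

1

Next-Fit: [31] [35] [14,28] [30,13] [10,5] → 5 racks.
Total size 166U; any packing needs at least ⌈166/48⌉ = 4 racks.
An optimal packing achieves that bound: [35,13] [31,14] [30,10,5] [28] → 4 racks.
Excess: 5 − 4 = 1.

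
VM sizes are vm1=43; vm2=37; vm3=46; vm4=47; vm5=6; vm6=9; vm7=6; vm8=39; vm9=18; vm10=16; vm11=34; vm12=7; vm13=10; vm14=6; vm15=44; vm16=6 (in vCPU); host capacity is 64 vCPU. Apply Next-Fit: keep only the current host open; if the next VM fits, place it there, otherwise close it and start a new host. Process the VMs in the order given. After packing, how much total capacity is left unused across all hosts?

Put vm1 (43 vCPU) in host 1; 21 vCPU remain.
Put vm2 (37 vCPU) in host 2; 27 vCPU remain.
Put vm3 (46 vCPU) in host 3; 18 vCPU remain.
Put vm4 (47 vCPU) in host 4; 17 vCPU remain.
Put vm5 (6 vCPU) in host 4; 11 vCPU remain.
Put vm6 (9 vCPU) in host 4; 2 vCPU remain.
Put vm7 (6 vCPU) in host 5; 58 vCPU remain.
Put vm8 (39 vCPU) in host 5; 19 vCPU remain.
Put vm9 (18 vCPU) in host 5; 1 vCPU remain.
Put vm10 (16 vCPU) in host 6; 48 vCPU remain.
Put vm11 (34 vCPU) in host 6; 14 vCPU remain.
Put vm12 (7 vCPU) in host 6; 7 vCPU remain.
Put vm13 (10 vCPU) in host 7; 54 vCPU remain.
Put vm14 (6 vCPU) in host 7; 48 vCPU remain.
Put vm15 (44 vCPU) in host 7; 4 vCPU remain.
Put vm16 (6 vCPU) in host 8; 58 vCPU remain.
8 hosts × 64 vCPU = 512 vCPU; used 374 vCPU; unused 138 vCPU.

138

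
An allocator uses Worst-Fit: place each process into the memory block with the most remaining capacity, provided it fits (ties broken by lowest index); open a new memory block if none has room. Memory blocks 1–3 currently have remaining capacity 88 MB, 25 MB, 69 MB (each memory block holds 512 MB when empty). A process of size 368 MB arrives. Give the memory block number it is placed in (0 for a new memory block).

No memory block has ≥ 368 MB free, so a new memory block is opened.

0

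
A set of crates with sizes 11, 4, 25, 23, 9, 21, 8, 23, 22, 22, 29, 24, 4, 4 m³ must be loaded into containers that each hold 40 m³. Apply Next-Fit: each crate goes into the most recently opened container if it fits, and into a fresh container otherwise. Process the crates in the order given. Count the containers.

container 1: place 11 m³, 29 m³ left
container 1: place 4 m³, 25 m³ left
container 1: place 25 m³, 0 m³ left
container 2: place 23 m³, 17 m³ left
container 2: place 9 m³, 8 m³ left
container 3: place 21 m³, 19 m³ left
container 3: place 8 m³, 11 m³ left
container 4: place 23 m³, 17 m³ left
container 5: place 22 m³, 18 m³ left
container 6: place 22 m³, 18 m³ left
container 7: place 29 m³, 11 m³ left
container 8: place 24 m³, 16 m³ left
container 8: place 4 m³, 12 m³ left
container 8: place 4 m³, 8 m³ left

8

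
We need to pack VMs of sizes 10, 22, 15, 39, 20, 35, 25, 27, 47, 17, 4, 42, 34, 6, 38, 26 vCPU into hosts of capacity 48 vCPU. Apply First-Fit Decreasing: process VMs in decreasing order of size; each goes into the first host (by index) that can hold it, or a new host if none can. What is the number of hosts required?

Sorted descending: 47, 42, 39, 38, 35, 34, 27, 26, 25, 22, 20, 17, 15, 10, 6, 4.
47 vCPU → host 1 (remaining 1 vCPU)
42 vCPU → host 2 (remaining 6 vCPU)
39 vCPU → host 3 (remaining 9 vCPU)
38 vCPU → host 4 (remaining 10 vCPU)
35 vCPU → host 5 (remaining 13 vCPU)
34 vCPU → host 6 (remaining 14 vCPU)
27 vCPU → host 7 (remaining 21 vCPU)
26 vCPU → host 8 (remaining 22 vCPU)
25 vCPU → host 9 (remaining 23 vCPU)
22 vCPU → host 8 (remaining 0 vCPU)
20 vCPU → host 7 (remaining 1 vCPU)
17 vCPU → host 9 (remaining 6 vCPU)
15 vCPU → host 10 (remaining 33 vCPU)
10 vCPU → host 4 (remaining 0 vCPU)
6 vCPU → host 2 (remaining 0 vCPU)
4 vCPU → host 3 (remaining 5 vCPU)

10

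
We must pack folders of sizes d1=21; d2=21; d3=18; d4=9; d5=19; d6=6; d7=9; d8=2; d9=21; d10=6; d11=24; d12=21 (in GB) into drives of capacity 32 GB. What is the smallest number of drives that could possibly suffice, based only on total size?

6 drives

Total size = 21 + 21 + 18 + 9 + 19 + 6 + 9 + 2 + 21 + 6 + 24 + 21 = 177 GB.
⌈177 / 32⌉ = 6.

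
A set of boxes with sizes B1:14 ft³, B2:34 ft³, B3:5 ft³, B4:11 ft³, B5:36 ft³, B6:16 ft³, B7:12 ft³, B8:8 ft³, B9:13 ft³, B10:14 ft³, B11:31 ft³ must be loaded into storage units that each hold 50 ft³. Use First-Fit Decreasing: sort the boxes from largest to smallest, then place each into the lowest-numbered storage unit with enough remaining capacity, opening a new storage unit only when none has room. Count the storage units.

Sorted descending: 36, 34, 31, 16, 14, 14, 13, 12, 11, 8, 5.
Put 36 ft³ in storage unit 1; 14 ft³ remain.
Put 34 ft³ in storage unit 2; 16 ft³ remain.
Put 31 ft³ in storage unit 3; 19 ft³ remain.
Put 16 ft³ in storage unit 2; 0 ft³ remain.
Put 14 ft³ in storage unit 1; 0 ft³ remain.
Put 14 ft³ in storage unit 3; 5 ft³ remain.
Put 13 ft³ in storage unit 4; 37 ft³ remain.
Put 12 ft³ in storage unit 4; 25 ft³ remain.
Put 11 ft³ in storage unit 4; 14 ft³ remain.
Put 8 ft³ in storage unit 4; 6 ft³ remain.
Put 5 ft³ in storage unit 3; 0 ft³ remain.
Final storage units: [36,14] [34,16] [31,14,5] [13,12,11,8].

4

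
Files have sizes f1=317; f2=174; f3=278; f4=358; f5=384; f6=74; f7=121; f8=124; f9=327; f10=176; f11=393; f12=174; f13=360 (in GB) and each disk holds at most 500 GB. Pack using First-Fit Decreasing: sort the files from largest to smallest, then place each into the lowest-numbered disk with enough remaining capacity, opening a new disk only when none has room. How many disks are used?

Sorted descending: 393, 384, 360, 358, 327, 317, 278, 176, 174, 174, 124, 121, 74.
Put 393 GB in disk 1; 107 GB remain.
Put 384 GB in disk 2; 116 GB remain.
Put 360 GB in disk 3; 140 GB remain.
Put 358 GB in disk 4; 142 GB remain.
Put 327 GB in disk 5; 173 GB remain.
Put 317 GB in disk 6; 183 GB remain.
Put 278 GB in disk 7; 222 GB remain.
Put 176 GB in disk 6; 7 GB remain.
Put 174 GB in disk 7; 48 GB remain.
Put 174 GB in disk 8; 326 GB remain.
Put 124 GB in disk 3; 16 GB remain.
Put 121 GB in disk 4; 21 GB remain.
Put 74 GB in disk 1; 33 GB remain.
Final disks: [393,74] [384] [360,124] [358,121] [327] [317,176] [278,174] [174].

8 disks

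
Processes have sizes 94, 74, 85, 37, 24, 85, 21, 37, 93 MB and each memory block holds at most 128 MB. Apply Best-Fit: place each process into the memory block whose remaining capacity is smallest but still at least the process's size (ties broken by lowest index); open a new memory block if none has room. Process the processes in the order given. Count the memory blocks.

5

memory block 1: place 94 MB, 34 MB left
memory block 2: place 74 MB, 54 MB left
memory block 3: place 85 MB, 43 MB left
memory block 3: place 37 MB, 6 MB left
memory block 1: place 24 MB, 10 MB left
memory block 4: place 85 MB, 43 MB left
memory block 4: place 21 MB, 22 MB left
memory block 2: place 37 MB, 17 MB left
memory block 5: place 93 MB, 35 MB left
Final memory blocks: [94,24] [74,37] [85,37] [85,21] [93].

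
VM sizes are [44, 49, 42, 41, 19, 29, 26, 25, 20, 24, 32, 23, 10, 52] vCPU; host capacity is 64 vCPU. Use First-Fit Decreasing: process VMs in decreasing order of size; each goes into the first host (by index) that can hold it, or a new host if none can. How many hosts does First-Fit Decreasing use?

8

Sorted descending: 52, 49, 44, 42, 41, 32, 29, 26, 25, 24, 23, 20, 19, 10.
52 vCPU → host 1 (remaining 12 vCPU)
49 vCPU → host 2 (remaining 15 vCPU)
44 vCPU → host 3 (remaining 20 vCPU)
42 vCPU → host 4 (remaining 22 vCPU)
41 vCPU → host 5 (remaining 23 vCPU)
32 vCPU → host 6 (remaining 32 vCPU)
29 vCPU → host 6 (remaining 3 vCPU)
26 vCPU → host 7 (remaining 38 vCPU)
25 vCPU → host 7 (remaining 13 vCPU)
24 vCPU → host 8 (remaining 40 vCPU)
23 vCPU → host 5 (remaining 0 vCPU)
20 vCPU → host 3 (remaining 0 vCPU)
19 vCPU → host 4 (remaining 3 vCPU)
10 vCPU → host 1 (remaining 2 vCPU)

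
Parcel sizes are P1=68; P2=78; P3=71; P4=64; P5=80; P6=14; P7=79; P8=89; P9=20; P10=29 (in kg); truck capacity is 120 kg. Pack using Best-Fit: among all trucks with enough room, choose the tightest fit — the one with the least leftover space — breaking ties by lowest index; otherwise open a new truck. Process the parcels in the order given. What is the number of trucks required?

7

truck 1: place P1 (68 kg), 52 kg left
truck 2: place P2 (78 kg), 42 kg left
truck 3: place P3 (71 kg), 49 kg left
truck 4: place P4 (64 kg), 56 kg left
truck 5: place P5 (80 kg), 40 kg left
truck 5: place P6 (14 kg), 26 kg left
truck 6: place P7 (79 kg), 41 kg left
truck 7: place P8 (89 kg), 31 kg left
truck 5: place P9 (20 kg), 6 kg left
truck 7: place P10 (29 kg), 2 kg left
Final trucks: [68] [78] [71] [64] [80,14,20] [79] [89,29].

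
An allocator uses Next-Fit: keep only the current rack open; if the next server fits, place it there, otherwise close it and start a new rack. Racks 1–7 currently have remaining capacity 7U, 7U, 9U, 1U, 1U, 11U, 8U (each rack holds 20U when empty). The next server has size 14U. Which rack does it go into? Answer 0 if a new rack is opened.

Next-Fit only looks at rack 7, which has 8U free.
14U does not fit, so a new rack is opened.

0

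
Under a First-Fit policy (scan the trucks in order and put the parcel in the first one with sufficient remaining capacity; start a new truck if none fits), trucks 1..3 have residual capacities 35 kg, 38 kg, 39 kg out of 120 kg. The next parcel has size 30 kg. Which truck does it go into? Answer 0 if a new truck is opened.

1

Trucks with room: truck 1 (35 kg), truck 2 (38 kg), truck 3 (39 kg).
The first with room is truck 1.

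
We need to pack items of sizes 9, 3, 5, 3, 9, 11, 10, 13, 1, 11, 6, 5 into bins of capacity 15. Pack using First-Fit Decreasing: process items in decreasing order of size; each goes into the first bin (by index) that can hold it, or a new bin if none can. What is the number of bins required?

Sorted descending: 13, 11, 11, 10, 9, 9, 6, 5, 5, 3, 3, 1.
13 → bin 1 (remaining 2)
11 → bin 2 (remaining 4)
11 → bin 3 (remaining 4)
10 → bin 4 (remaining 5)
9 → bin 5 (remaining 6)
9 → bin 6 (remaining 6)
6 → bin 5 (remaining 0)
5 → bin 4 (remaining 0)
5 → bin 6 (remaining 1)
3 → bin 2 (remaining 1)
3 → bin 3 (remaining 1)
1 → bin 1 (remaining 1)
Final bins: [13,1] [11,3] [11,3] [10,5] [9,6] [9,5].

6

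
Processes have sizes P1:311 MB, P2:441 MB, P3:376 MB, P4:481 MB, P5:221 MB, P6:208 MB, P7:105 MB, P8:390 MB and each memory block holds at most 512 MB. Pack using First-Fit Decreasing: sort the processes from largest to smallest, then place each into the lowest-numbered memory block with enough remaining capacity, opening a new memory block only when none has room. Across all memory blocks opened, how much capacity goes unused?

539

Sorted descending: 481, 441, 390, 376, 311, 221, 208, 105.
Put 481 MB in memory block 1; 31 MB remain.
Put 441 MB in memory block 2; 71 MB remain.
Put 390 MB in memory block 3; 122 MB remain.
Put 376 MB in memory block 4; 136 MB remain.
Put 311 MB in memory block 5; 201 MB remain.
Put 221 MB in memory block 6; 291 MB remain.
Put 208 MB in memory block 6; 83 MB remain.
Put 105 MB in memory block 3; 17 MB remain.
6 memory blocks × 512 MB = 3072 MB; used 2533 MB; unused 539 MB.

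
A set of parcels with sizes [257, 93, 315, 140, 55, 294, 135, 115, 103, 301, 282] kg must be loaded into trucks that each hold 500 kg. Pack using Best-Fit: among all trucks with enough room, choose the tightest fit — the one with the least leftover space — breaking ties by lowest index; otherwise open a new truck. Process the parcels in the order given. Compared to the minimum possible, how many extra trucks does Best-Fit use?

0

Best-Fit: [257,93,140] [315,55,115] [294,135] [103,301] [282] → 5 trucks.
Total size 2090 kg; any packing needs at least ⌈2090/500⌉ = 5 trucks.
So 5 is already optimal.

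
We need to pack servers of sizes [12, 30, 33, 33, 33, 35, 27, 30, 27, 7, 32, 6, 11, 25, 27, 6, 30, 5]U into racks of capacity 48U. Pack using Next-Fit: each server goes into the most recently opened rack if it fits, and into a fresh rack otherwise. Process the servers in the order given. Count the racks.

12 racks

Put 12U in rack 1; 36U remain.
Put 30U in rack 1; 6U remain.
Put 33U in rack 2; 15U remain.
Put 33U in rack 3; 15U remain.
Put 33U in rack 4; 15U remain.
Put 35U in rack 5; 13U remain.
Put 27U in rack 6; 21U remain.
Put 30U in rack 7; 18U remain.
Put 27U in rack 8; 21U remain.
Put 7U in rack 8; 14U remain.
Put 32U in rack 9; 16U remain.
Put 6U in rack 9; 10U remain.
Put 11U in rack 10; 37U remain.
Put 25U in rack 10; 12U remain.
Put 27U in rack 11; 21U remain.
Put 6U in rack 11; 15U remain.
Put 30U in rack 12; 18U remain.
Put 5U in rack 12; 13U remain.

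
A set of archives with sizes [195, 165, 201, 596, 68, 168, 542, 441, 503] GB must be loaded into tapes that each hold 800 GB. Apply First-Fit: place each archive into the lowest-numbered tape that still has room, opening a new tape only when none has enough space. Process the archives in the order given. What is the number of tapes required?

5

Put 195 GB in tape 1; 605 GB remain.
Put 165 GB in tape 1; 440 GB remain.
Put 201 GB in tape 1; 239 GB remain.
Put 596 GB in tape 2; 204 GB remain.
Put 68 GB in tape 1; 171 GB remain.
Put 168 GB in tape 1; 3 GB remain.
Put 542 GB in tape 3; 258 GB remain.
Put 441 GB in tape 4; 359 GB remain.
Put 503 GB in tape 5; 297 GB remain.
Final tapes: [195,165,201,68,168] [596] [542] [441] [503].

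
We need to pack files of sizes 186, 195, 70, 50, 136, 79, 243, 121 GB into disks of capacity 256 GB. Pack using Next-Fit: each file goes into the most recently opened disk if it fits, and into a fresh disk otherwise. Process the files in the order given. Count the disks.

Put 186 GB in disk 1; 70 GB remain.
Put 195 GB in disk 2; 61 GB remain.
Put 70 GB in disk 3; 186 GB remain.
Put 50 GB in disk 3; 136 GB remain.
Put 136 GB in disk 3; 0 GB remain.
Put 79 GB in disk 4; 177 GB remain.
Put 243 GB in disk 5; 13 GB remain.
Put 121 GB in disk 6; 135 GB remain.
Final disks: [186] [195] [70,50,136] [79] [243] [121].

6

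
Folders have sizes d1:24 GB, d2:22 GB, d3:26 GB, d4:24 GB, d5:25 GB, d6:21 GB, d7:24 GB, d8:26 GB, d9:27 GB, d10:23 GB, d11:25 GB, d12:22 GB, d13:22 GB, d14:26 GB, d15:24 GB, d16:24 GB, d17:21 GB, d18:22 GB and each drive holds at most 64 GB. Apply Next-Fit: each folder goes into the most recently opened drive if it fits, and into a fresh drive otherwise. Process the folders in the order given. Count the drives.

9

Put d1 (24 GB) in drive 1; 40 GB remain.
Put d2 (22 GB) in drive 1; 18 GB remain.
Put d3 (26 GB) in drive 2; 38 GB remain.
Put d4 (24 GB) in drive 2; 14 GB remain.
Put d5 (25 GB) in drive 3; 39 GB remain.
Put d6 (21 GB) in drive 3; 18 GB remain.
Put d7 (24 GB) in drive 4; 40 GB remain.
Put d8 (26 GB) in drive 4; 14 GB remain.
Put d9 (27 GB) in drive 5; 37 GB remain.
Put d10 (23 GB) in drive 5; 14 GB remain.
Put d11 (25 GB) in drive 6; 39 GB remain.
Put d12 (22 GB) in drive 6; 17 GB remain.
Put d13 (22 GB) in drive 7; 42 GB remain.
Put d14 (26 GB) in drive 7; 16 GB remain.
Put d15 (24 GB) in drive 8; 40 GB remain.
Put d16 (24 GB) in drive 8; 16 GB remain.
Put d17 (21 GB) in drive 9; 43 GB remain.
Put d18 (22 GB) in drive 9; 21 GB remain.
Final drives: [24,22] [26,24] [25,21] [24,26] [27,23] [25,22] [22,26] [24,24] [21,22].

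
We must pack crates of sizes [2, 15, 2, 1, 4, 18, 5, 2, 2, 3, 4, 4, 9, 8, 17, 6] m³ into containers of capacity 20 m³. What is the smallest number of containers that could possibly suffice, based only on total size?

Total size = 2 + 15 + 2 + 1 + 4 + 18 + 5 + 2 + 2 + 3 + 4 + 4 + 9 + 8 + 17 + 6 = 102 m³.
⌈102 / 20⌉ = 6.

6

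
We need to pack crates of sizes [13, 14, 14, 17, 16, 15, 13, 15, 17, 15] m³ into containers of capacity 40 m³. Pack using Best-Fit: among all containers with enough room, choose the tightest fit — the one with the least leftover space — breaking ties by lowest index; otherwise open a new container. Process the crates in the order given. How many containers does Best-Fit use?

container 1: place 13 m³, 27 m³ left
container 1: place 14 m³, 13 m³ left
container 2: place 14 m³, 26 m³ left
container 2: place 17 m³, 9 m³ left
container 3: place 16 m³, 24 m³ left
container 3: place 15 m³, 9 m³ left
container 1: place 13 m³, 0 m³ left
container 4: place 15 m³, 25 m³ left
container 4: place 17 m³, 8 m³ left
container 5: place 15 m³, 25 m³ left
Final containers: [13,14,13] [14,17] [16,15] [15,17] [15].

5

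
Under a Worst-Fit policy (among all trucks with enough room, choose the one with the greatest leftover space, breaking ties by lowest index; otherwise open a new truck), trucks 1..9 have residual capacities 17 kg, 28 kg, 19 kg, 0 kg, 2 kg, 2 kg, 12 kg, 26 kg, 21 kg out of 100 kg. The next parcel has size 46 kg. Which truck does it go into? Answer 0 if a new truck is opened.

No truck has ≥ 46 kg free, so a new truck is opened.

0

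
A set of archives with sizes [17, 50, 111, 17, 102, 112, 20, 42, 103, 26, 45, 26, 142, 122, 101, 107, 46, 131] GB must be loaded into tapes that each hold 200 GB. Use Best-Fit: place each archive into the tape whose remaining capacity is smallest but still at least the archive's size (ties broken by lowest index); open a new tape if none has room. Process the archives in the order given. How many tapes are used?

17 GB → tape 1 (remaining 183 GB)
50 GB → tape 1 (remaining 133 GB)
111 GB → tape 1 (remaining 22 GB)
17 GB → tape 1 (remaining 5 GB)
102 GB → tape 2 (remaining 98 GB)
112 GB → tape 3 (remaining 88 GB)
20 GB → tape 3 (remaining 68 GB)
42 GB → tape 3 (remaining 26 GB)
103 GB → tape 4 (remaining 97 GB)
26 GB → tape 3 (remaining 0 GB)
45 GB → tape 4 (remaining 52 GB)
26 GB → tape 4 (remaining 26 GB)
142 GB → tape 5 (remaining 58 GB)
122 GB → tape 6 (remaining 78 GB)
101 GB → tape 7 (remaining 99 GB)
107 GB → tape 8 (remaining 93 GB)
46 GB → tape 5 (remaining 12 GB)
131 GB → tape 9 (remaining 69 GB)
Final tapes: [17,50,111,17] [102] [112,20,42,26] [103,45,26] [142,46] [122] [101] [107] [131].

9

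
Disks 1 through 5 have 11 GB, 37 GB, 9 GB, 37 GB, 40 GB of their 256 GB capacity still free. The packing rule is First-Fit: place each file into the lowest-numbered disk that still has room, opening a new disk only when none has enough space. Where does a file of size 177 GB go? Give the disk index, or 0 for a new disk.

0

No disk has ≥ 177 GB free, so a new disk is opened.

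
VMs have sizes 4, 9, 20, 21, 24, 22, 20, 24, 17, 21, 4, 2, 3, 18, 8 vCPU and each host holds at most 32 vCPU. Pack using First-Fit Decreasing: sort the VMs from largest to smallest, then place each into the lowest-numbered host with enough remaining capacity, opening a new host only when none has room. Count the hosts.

9

Sorted descending: 24, 24, 22, 21, 21, 20, 20, 18, 17, 9, 8, 4, 4, 3, 2.
24 vCPU → host 1 (remaining 8 vCPU)
24 vCPU → host 2 (remaining 8 vCPU)
22 vCPU → host 3 (remaining 10 vCPU)
21 vCPU → host 4 (remaining 11 vCPU)
21 vCPU → host 5 (remaining 11 vCPU)
20 vCPU → host 6 (remaining 12 vCPU)
20 vCPU → host 7 (remaining 12 vCPU)
18 vCPU → host 8 (remaining 14 vCPU)
17 vCPU → host 9 (remaining 15 vCPU)
9 vCPU → host 3 (remaining 1 vCPU)
8 vCPU → host 1 (remaining 0 vCPU)
4 vCPU → host 2 (remaining 4 vCPU)
4 vCPU → host 2 (remaining 0 vCPU)
3 vCPU → host 4 (remaining 8 vCPU)
2 vCPU → host 4 (remaining 6 vCPU)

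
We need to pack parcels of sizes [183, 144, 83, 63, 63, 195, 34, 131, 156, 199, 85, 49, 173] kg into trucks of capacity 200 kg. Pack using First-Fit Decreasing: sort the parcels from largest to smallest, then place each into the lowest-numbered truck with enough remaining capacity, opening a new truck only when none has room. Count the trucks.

Sorted descending: 199, 195, 183, 173, 156, 144, 131, 85, 83, 63, 63, 49, 34.
199 kg → truck 1 (remaining 1 kg)
195 kg → truck 2 (remaining 5 kg)
183 kg → truck 3 (remaining 17 kg)
173 kg → truck 4 (remaining 27 kg)
156 kg → truck 5 (remaining 44 kg)
144 kg → truck 6 (remaining 56 kg)
131 kg → truck 7 (remaining 69 kg)
85 kg → truck 8 (remaining 115 kg)
83 kg → truck 8 (remaining 32 kg)
63 kg → truck 7 (remaining 6 kg)
63 kg → truck 9 (remaining 137 kg)
49 kg → truck 6 (remaining 7 kg)
34 kg → truck 5 (remaining 10 kg)

9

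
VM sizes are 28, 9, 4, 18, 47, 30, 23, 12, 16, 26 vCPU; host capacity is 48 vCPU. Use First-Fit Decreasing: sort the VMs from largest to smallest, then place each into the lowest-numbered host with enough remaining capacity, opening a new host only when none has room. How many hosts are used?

5

Sorted descending: 47, 30, 28, 26, 23, 18, 16, 12, 9, 4.
Put 47 vCPU in host 1; 1 vCPU remain.
Put 30 vCPU in host 2; 18 vCPU remain.
Put 28 vCPU in host 3; 20 vCPU remain.
Put 26 vCPU in host 4; 22 vCPU remain.
Put 23 vCPU in host 5; 25 vCPU remain.
Put 18 vCPU in host 2; 0 vCPU remain.
Put 16 vCPU in host 3; 4 vCPU remain.
Put 12 vCPU in host 4; 10 vCPU remain.
Put 9 vCPU in host 4; 1 vCPU remain.
Put 4 vCPU in host 3; 0 vCPU remain.
Final hosts: [47] [30,18] [28,16,4] [26,12,9] [23].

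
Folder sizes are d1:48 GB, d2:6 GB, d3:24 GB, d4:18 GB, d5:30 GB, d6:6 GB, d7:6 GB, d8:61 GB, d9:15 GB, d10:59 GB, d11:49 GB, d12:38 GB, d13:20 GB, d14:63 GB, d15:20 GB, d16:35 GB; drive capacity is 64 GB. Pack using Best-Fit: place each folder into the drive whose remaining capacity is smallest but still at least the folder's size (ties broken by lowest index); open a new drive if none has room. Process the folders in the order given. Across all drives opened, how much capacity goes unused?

78

d1 (48 GB) → drive 1 (remaining 16 GB)
d2 (6 GB) → drive 1 (remaining 10 GB)
d3 (24 GB) → drive 2 (remaining 40 GB)
d4 (18 GB) → drive 2 (remaining 22 GB)
d5 (30 GB) → drive 3 (remaining 34 GB)
d6 (6 GB) → drive 1 (remaining 4 GB)
d7 (6 GB) → drive 2 (remaining 16 GB)
d8 (61 GB) → drive 4 (remaining 3 GB)
d9 (15 GB) → drive 2 (remaining 1 GB)
d10 (59 GB) → drive 5 (remaining 5 GB)
d11 (49 GB) → drive 6 (remaining 15 GB)
d12 (38 GB) → drive 7 (remaining 26 GB)
d13 (20 GB) → drive 7 (remaining 6 GB)
d14 (63 GB) → drive 8 (remaining 1 GB)
d15 (20 GB) → drive 3 (remaining 14 GB)
d16 (35 GB) → drive 9 (remaining 29 GB)
9 drives × 64 GB = 576 GB; used 498 GB; unused 78 GB.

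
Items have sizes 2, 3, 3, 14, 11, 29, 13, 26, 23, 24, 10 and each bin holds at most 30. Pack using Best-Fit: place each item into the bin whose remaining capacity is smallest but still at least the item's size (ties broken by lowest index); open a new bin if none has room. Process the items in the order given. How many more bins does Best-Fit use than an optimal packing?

1

Best-Fit: [2,3,3,14] [11,13] [29] [26] [23] [24] [10] → 7 bins.
Total size 158; any packing needs at least ⌈158/30⌉ = 6 bins.
An optimal packing achieves that bound: [29] [26,3] [24,3,2] [23] [14,13] [11,10] → 6 bins.
Excess: 7 − 6 = 1.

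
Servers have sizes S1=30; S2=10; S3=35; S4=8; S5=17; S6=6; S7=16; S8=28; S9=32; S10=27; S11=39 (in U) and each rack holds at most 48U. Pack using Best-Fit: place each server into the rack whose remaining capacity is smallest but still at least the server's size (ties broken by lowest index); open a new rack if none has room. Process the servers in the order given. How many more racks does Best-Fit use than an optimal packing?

Best-Fit: [30,10,8] [35,6] [17,16] [28] [32] [27] [39] → 7 racks.
Total size 248U; any packing needs at least ⌈248/48⌉ = 6 racks.
An optimal packing achieves that bound: [39,8] [35,10] [32,16] [30,17] [28,6] [27] → 6 racks.
Excess: 7 − 6 = 1.

1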